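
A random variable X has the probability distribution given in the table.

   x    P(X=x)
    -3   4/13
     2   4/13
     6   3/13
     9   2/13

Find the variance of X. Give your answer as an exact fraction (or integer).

3162/169

E[X] = (4/13)·(-3) + (4/13)·2 + (3/13)·6 + (2/13)·9 = 32/13
E[X²] = (4/13)·9 + (4/13)·4 + (3/13)·36 + (2/13)·81 = 322/13
Var(X) = 322/13 − (32/13)² = 3162/169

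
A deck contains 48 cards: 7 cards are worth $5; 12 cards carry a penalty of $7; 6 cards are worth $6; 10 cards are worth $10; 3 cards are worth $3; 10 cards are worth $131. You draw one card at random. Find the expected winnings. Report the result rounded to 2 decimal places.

E[payout] = (7/48)·5 + (12/48)·(-7) + (6/48)·6 + (10/48)·10 + (3/48)·3 + (10/48)·131 = 703/24
≈ $29.29

$29.29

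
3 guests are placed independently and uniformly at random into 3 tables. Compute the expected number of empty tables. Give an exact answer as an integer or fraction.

Let Xⱼ=1 if table j is empty. P(Xⱼ=1) = ((3-1)/3)^3 = 8/27.
By linearity, E[#empty] = 3·8/27 = 8/9.

8/9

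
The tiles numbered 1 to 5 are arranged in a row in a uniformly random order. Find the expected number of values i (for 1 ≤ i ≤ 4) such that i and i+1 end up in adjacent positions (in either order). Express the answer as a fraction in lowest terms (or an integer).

For each i ∈ {1,…,4}, let Xᵢ = 1 if i and i+1 are adjacent. P(Xᵢ=1) = 2·(5−1)!/5! = 2/5.
By linearity, E[ΣXᵢ] = (4)·(2/5) = 8/5.

8/5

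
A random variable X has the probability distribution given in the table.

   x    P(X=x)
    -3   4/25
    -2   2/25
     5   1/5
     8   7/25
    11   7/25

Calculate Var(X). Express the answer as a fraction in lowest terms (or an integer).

E[X] = (4/25)·(-3) + (2/25)·(-2) + (1/5)·5 + (7/25)·8 + (7/25)·11 = 142/25
E[X²] = (4/25)·9 + (2/25)·4 + (1/5)·25 + (7/25)·64 + (7/25)·121 = 1464/25
Var(X) = 1464/25 − (142/25)² = 16436/625

16436/625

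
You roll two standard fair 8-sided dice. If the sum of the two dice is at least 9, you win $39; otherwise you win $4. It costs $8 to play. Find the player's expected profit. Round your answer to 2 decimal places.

E[payout] = (7/16)·4 + (9/16)·39 = 379/16
Expected profit = 379/16 − 8 = 251/16 ≈ $15.69

$15.69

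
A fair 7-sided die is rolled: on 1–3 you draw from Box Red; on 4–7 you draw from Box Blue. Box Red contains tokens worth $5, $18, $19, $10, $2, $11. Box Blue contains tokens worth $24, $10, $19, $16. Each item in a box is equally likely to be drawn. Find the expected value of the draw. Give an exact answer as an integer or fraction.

29/2 dollars

E[X | Box Red] = (5 + 18 + 19 + 10 + 2 + 11)/6 = 65/6
E[X | Box Blue] = (24 + 10 + 19 + 16)/4 = 69/4
E[X] = (3/7)·65/6 + (4/7)·69/4 = 29/2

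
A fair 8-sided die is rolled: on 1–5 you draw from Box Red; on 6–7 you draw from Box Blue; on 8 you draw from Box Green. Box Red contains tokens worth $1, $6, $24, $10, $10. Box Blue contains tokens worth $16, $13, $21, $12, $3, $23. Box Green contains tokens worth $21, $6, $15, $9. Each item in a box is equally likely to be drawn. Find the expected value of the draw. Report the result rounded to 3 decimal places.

$11.635

E[X | Box Red] = (1 + 6 + 24 + 10 + 10)/5 = 51/5
E[X | Box Blue] = (16 + 13 + 21 + 12 + 3 + 23)/6 = 44/3
E[X | Box Green] = (21 + 6 + 15 + 9)/4 = 51/4
E[X] = (5/8)·51/5 + (1/4)·44/3 + (1/8)·51/4 = 1117/96 ≈ 11.635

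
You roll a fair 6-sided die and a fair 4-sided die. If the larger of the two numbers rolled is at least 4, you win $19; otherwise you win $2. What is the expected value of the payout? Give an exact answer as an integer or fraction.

101/8 dollars

E[payout] = (3/8)·2 + (5/8)·19 = 101/8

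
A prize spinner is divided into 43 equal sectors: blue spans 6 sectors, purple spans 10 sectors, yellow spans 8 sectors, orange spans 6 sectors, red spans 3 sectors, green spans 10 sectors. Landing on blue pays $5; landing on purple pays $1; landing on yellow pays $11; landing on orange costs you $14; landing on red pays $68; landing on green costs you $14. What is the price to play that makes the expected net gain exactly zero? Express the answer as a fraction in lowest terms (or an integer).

108/43 dollars

E[payout] = (6/43)·5 + (10/43)·1 + (8/43)·11 + (6/43)·(-14) + (3/43)·68 + (10/43)·(-14) = 108/43
Fair fee = E[payout] = 108/43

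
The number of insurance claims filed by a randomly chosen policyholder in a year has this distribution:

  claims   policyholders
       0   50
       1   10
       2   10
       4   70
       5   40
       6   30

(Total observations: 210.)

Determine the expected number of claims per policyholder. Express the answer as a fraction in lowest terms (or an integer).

Total = 210, so P(claims=0) = 50/210, etc.
E[X] = (5/21)·0 + (1/21)·1 + (1/21)·2 + (1/3)·4 + (4/21)·5 + (1/7)·6
     = 23/7

23/7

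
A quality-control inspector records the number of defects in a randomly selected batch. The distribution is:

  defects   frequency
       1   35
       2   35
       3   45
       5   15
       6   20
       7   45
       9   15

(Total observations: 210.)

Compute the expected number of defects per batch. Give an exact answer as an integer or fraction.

Total = 210, so P(defects=1) = 35/210, etc.
E[X] = (1/6)·1 + (1/6)·2 + (3/14)·3 + (1/14)·5 + (2/21)·6 + (3/14)·7 + (1/14)·9
     = 59/14

59/14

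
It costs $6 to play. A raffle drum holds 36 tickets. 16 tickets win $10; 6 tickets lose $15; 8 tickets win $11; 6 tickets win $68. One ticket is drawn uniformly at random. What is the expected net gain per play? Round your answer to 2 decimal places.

$9.72

E[payout] = (16/36)·10 + (6/36)·(-15) + (8/36)·11 + (6/36)·68 = 283/18
Expected profit = 283/18 − 6 = 175/18 ≈ $9.72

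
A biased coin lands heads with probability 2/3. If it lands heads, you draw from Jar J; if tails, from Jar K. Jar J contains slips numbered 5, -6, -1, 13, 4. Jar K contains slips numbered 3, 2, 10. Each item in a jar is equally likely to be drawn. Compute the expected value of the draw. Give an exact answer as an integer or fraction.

E[X | Jar J] = (5 − 6 − 1 + 13 + 4)/5 = 3
E[X | Jar K] = (3 + 2 + 10)/3 = 5
E[X] = (2/3)·3 + (1/3)·5 = 11/3

11/3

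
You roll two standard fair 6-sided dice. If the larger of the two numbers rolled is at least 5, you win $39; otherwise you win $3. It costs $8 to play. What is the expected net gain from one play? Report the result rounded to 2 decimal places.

E[payout] = (4/9)·3 + (5/9)·39 = 23
Expected profit = 23 − 8 = 15 ≈ $15.00

$15.00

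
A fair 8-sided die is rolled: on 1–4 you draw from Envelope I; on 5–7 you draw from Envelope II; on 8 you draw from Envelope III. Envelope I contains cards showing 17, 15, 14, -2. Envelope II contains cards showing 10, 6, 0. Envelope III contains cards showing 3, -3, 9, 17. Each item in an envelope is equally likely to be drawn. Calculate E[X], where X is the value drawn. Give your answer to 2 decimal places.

8.31

E[X | Envelope I] = (17 + 15 + 14 − 2)/4 = 11
E[X | Envelope II] = (10 + 6 + 0)/3 = 16/3
E[X | Envelope III] = (3 − 3 + 9 + 17)/4 = 13/2
E[X] = (1/2)·11 + (3/8)·16/3 + (1/8)·13/2 = 133/16 ≈ 8.31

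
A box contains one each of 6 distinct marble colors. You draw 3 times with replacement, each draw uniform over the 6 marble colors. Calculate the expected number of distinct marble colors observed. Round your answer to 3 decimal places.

2.528

Let Xⱼ=1 if type j appears at least once. P(Xⱼ=1) = 1 − ((6−1)/6)^3 = 91/216.
E[#distinct] = 6·91/216 = 91/36.
≈ 2.528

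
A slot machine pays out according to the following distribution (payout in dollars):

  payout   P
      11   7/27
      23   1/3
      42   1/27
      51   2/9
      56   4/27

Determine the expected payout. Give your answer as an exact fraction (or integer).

E[X] = (7/27)·11 + (1/3)·23 + (1/27)·42 + (2/9)·51 + (4/27)·56
     = 856/27

856/27 dollars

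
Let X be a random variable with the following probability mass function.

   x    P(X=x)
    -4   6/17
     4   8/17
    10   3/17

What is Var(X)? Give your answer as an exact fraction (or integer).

7464/289

E[X] = (6/17)·(-4) + (8/17)·4 + (3/17)·10 = 38/17
E[X²] = (6/17)·16 + (8/17)·16 + (3/17)·100 = 524/17
Var(X) = 524/17 − (38/17)² = 7464/289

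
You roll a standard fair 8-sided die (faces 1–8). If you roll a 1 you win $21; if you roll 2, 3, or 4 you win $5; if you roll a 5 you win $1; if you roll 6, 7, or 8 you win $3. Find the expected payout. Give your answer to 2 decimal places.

$5.75

E[payout] = (1/8)·1 + (3/8)·3 + (3/8)·5 + (1/8)·21 = 23/4
≈ $5.75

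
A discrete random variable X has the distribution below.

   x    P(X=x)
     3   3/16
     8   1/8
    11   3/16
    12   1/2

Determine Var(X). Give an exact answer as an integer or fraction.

E[X] = (3/16)·3 + (1/8)·8 + (3/16)·11 + (1/2)·12 = 77/8
E[X²] = (3/16)·9 + (1/8)·64 + (3/16)·121 + (1/2)·144 = 835/8
Var(X) = 835/8 − (77/8)² = 751/64

751/64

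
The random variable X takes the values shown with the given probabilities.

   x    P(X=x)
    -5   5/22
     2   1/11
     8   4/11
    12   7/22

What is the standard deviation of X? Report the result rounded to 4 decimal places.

E[X] = 127/22, E[X²] = 1653/22
Var(X) = E[X²] − (E[X])² = 1653/22 − 16129/484 = 20237/484
SD(X) = √(20237/484) ≈ 6.4662

6.4662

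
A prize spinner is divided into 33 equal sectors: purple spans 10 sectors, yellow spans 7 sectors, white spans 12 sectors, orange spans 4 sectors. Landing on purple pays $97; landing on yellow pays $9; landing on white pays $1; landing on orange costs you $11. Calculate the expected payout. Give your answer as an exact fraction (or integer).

E[payout] = (10/33)·97 + (7/33)·9 + (12/33)·1 + (4/33)·(-11) = 91/3

91/3 dollars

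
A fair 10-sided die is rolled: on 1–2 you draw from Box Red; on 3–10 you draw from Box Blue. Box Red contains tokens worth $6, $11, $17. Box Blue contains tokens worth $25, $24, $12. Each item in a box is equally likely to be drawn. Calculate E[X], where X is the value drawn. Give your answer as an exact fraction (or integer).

278/15 dollars

E[X | Box Red] = (6 + 11 + 17)/3 = 34/3
E[X | Box Blue] = (25 + 24 + 12)/3 = 61/3
E[X] = (1/5)·34/3 + (4/5)·61/3 = 278/15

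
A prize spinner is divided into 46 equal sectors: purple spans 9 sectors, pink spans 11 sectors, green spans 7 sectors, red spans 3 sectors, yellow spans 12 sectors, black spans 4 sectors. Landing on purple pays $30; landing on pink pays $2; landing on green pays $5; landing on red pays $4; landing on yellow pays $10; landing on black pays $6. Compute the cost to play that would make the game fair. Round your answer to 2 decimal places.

E[payout] = (9/46)·30 + (11/46)·2 + (7/46)·5 + (3/46)·4 + (12/46)·10 + (4/46)·6 = 21/2
Fair fee = E[payout] = 21/2 ≈ $10.50

$10.50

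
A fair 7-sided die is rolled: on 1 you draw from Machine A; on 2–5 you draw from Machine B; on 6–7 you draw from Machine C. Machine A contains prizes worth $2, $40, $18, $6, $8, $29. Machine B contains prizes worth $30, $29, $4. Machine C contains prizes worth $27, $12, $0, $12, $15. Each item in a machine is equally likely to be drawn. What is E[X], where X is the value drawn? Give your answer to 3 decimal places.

$18.224

E[X | Machine A] = (2 + 40 + 18 + 6 + 8 + 29)/6 = 103/6
E[X | Machine B] = (30 + 29 + 4)/3 = 21
E[X | Machine C] = (27 + 12 + 0 + 12 + 15)/5 = 66/5
E[X] = (1/7)·103/6 + (4/7)·21 + (2/7)·66/5 = 3827/210 ≈ 18.224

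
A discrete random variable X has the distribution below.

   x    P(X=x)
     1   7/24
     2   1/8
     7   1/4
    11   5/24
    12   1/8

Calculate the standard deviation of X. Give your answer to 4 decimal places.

4.3867

E[X] = 73/12, E[X²] = 225/4
Var(X) = E[X²] − (E[X])² = 225/4 − 5329/144 = 2771/144
SD(X) = √(2771/144) ≈ 4.3867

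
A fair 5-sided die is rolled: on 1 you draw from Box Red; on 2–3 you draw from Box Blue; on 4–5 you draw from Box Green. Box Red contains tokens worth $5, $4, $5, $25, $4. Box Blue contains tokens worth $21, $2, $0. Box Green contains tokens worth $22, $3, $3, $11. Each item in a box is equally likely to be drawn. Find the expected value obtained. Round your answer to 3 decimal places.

$8.687

E[X | Box Red] = (5 + 4 + 5 + 25 + 4)/5 = 43/5
E[X | Box Blue] = (21 + 2 + 0)/3 = 23/3
E[X | Box Green] = (22 + 3 + 3 + 11)/4 = 39/4
E[X] = (1/5)·43/5 + (2/5)·23/3 + (2/5)·39/4 = 1303/150 ≈ 8.687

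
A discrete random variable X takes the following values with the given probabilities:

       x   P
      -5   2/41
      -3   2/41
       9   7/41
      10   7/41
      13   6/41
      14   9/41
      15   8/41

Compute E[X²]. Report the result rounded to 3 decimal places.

144.220

E[X²] = (2/41)·25 + (2/41)·9 + (7/41)·81 + (7/41)·100 + (6/41)·169 + (9/41)·196 + (8/41)·225
     = 5913/41 ≈ 144.220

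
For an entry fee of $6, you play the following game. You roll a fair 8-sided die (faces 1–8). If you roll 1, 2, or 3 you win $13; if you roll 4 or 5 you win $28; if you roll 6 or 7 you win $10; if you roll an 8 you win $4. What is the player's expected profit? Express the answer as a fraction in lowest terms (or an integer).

71/8 dollars

E[payout] = (1/8)·4 + (1/4)·10 + (3/8)·13 + (1/4)·28 = 119/8
Expected profit = 119/8 − 6 = 71/8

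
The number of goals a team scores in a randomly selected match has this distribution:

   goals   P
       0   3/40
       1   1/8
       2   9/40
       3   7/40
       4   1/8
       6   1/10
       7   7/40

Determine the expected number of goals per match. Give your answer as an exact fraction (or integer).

137/40

E[X] = (3/40)·0 + (1/8)·1 + (9/40)·2 + (7/40)·3 + (1/8)·4 + (1/10)·6 + (7/40)·7
     = 137/40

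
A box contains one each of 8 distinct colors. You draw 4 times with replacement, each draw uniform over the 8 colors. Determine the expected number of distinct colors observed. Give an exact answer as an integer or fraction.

1695/512

Let Xⱼ=1 if type j appears at least once. P(Xⱼ=1) = 1 − ((8−1)/8)^4 = 1695/4096.
E[#distinct] = 8·1695/4096 = 1695/512.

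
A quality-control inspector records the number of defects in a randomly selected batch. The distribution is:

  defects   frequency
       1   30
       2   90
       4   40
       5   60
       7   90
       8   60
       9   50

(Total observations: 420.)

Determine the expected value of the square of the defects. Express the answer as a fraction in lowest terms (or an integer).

Total = 420, so P(defects=1) = 30/420, etc.
E[X²] = (1/14)·1 + (3/14)·4 + (2/21)·16 + (1/7)·25 + (3/14)·49 + (1/7)·64 + (5/42)·81
     = 1483/42

1483/42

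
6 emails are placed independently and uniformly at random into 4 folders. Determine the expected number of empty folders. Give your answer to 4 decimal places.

Let Xⱼ=1 if folder j is empty. P(Xⱼ=1) = ((4-1)/4)^6 = 729/4096.
By linearity, E[#empty] = 4·729/4096 = 729/1024.
≈ 0.7119

0.7119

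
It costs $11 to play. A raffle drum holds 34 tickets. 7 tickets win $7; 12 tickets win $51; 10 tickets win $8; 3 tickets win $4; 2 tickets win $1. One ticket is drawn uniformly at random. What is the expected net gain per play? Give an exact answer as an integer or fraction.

381/34 dollars

E[payout] = (7/34)·7 + (12/34)·51 + (10/34)·8 + (3/34)·4 + (2/34)·1 = 755/34
Expected profit = 755/34 − 11 = 381/34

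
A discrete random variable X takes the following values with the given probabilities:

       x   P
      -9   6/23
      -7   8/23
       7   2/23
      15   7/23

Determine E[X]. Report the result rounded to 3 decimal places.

0.391

E[X] = (6/23)·(-9) + (8/23)·(-7) + (2/23)·7 + (7/23)·15
     = 9/23 ≈ 0.391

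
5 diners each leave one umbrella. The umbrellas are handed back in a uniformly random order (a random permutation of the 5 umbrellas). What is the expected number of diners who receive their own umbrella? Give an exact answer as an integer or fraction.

Let Xᵢ = 1 if person i gets their own umbrella. For each i, P(Xᵢ=1) = 1/5.
By linearity of expectation, E[X₁+…+X_5] = 5·(1/5) = 1.

1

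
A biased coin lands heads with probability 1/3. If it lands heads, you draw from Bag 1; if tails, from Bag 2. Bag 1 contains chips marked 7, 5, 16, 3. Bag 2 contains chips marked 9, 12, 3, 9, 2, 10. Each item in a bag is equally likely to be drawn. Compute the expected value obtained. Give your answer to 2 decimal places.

7.58

E[X | Bag 1] = (7 + 5 + 16 + 3)/4 = 31/4
E[X | Bag 2] = (9 + 12 + 3 + 9 + 2 + 10)/6 = 15/2
E[X] = (1/3)·31/4 + (2/3)·15/2 = 91/12 ≈ 7.58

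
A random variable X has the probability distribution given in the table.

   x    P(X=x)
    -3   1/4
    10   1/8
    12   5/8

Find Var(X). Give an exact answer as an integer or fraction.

E[X] = (1/4)·(-3) + (1/8)·10 + (5/8)·12 = 8
E[X²] = (1/4)·9 + (1/8)·100 + (5/8)·144 = 419/4
Var(X) = 419/4 − (8)² = 163/4

163/4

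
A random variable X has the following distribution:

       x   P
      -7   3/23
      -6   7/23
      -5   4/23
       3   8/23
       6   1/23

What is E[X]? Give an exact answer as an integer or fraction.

-53/23

E[X] = (3/23)·(-7) + (7/23)·(-6) + (4/23)·(-5) + (8/23)·3 + (1/23)·6
     = -53/23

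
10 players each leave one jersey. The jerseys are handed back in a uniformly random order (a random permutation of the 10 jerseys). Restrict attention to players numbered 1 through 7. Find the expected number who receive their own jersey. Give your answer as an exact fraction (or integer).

7/10

Let Xᵢ = 1 if person i gets their own jersey. For each i, P(Xᵢ=1) = 1/10.
By linearity of expectation, E[X₁+…+X_7] = 7·(1/10) = 7/10.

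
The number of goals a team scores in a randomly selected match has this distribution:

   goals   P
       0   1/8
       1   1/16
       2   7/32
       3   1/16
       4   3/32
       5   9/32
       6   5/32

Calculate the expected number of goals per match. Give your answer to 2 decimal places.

E[X] = (1/8)·0 + (1/16)·1 + (7/32)·2 + (1/16)·3 + (3/32)·4 + (9/32)·5 + (5/32)·6
     = 109/32 ≈ 3.41

3.41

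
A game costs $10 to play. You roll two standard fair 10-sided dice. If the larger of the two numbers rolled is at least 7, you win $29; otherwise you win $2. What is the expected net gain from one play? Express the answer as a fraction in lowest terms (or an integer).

E[payout] = (9/25)·2 + (16/25)·29 = 482/25
Expected profit = 482/25 − 10 = 232/25

232/25 dollars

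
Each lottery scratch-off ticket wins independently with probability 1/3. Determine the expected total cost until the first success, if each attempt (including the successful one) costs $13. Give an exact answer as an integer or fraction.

E[#attempts] = 1/p = 3; E[cost] = 13·3 = 39.

$39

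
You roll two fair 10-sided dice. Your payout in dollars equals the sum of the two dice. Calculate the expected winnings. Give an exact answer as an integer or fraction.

$11

Distribution of the sum of the two dice: 2 w.p. 1/100, 3 w.p. 1/50, 4 w.p. 3/100, 5 w.p. 1/25, 6 w.p. 1/20, 7 w.p. 3/50, …
E[payout] = (1/100)·2 + (1/50)·3 + (3/100)·4 + (1/25)·5 + (1/20)·6 + (3/50)·7 + (7/100)·8 + (2/25)·9 + (9/100)·10 + (1/10)·11 + (9/100)·12 + (2/25)·13 + (7/100)·14 + (3/50)·15 + (1/20)·16 + (1/25)·17 + (3/100)·18 + (1/50)·19 + (1/100)·20 = 11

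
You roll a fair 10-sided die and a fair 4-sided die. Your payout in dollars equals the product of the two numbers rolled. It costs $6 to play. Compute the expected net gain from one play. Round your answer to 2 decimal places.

$7.75

Distribution of the product of the two numbers rolled: 1 w.p. 1/40, 2 w.p. 1/20, 3 w.p. 1/20, 4 w.p. 3/40, 5 w.p. 1/40, 6 w.p. 3/40, …
E[payout] = (1/40)·1 + (1/20)·2 + (1/20)·3 + (3/40)·4 + (1/40)·5 + (3/40)·6 + (1/40)·7 + (3/40)·8 + (1/20)·9 + (1/20)·10 + (3/40)·12 + (1/40)·14 + (1/40)·15 + (1/20)·16 + (1/20)·18 + (1/20)·20 + (1/40)·21 + (1/20)·24 + (1/40)·27 + (1/40)·28 + (1/40)·30 + (1/40)·32 + (1/40)·36 + (1/40)·40 = 55/4
Expected profit = 55/4 − 6 = 31/4 ≈ $7.75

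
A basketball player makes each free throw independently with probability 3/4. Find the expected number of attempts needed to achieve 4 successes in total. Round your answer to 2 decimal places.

5.33

By linearity (sum of 4 independent geometric waits), E[trials] = 4/p = 4/(3/4) = 16/3.
≈ 5.33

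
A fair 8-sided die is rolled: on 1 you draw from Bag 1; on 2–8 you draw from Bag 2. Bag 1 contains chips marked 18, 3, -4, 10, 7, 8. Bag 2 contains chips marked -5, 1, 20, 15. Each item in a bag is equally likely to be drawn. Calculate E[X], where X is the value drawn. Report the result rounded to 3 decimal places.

E[X | Bag 1] = (18 + 3 − 4 + 10 + 7 + 8)/6 = 7
E[X | Bag 2] = (-5 + 1 + 20 + 15)/4 = 31/4
E[X] = (1/8)·7 + (7/8)·31/4 = 245/32 ≈ 7.656

7.656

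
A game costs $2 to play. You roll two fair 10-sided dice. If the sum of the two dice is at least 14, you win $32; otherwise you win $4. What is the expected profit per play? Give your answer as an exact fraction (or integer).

246/25 dollars

E[payout] = (18/25)·4 + (7/25)·32 = 296/25
Expected profit = 296/25 − 2 = 246/25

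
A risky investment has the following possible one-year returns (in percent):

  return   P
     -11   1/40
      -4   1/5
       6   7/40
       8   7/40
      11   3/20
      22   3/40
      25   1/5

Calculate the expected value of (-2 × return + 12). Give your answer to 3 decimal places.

E[-2x+12] = (1/40)·34 + (1/5)·20 + (7/40)·0 + (7/40)·(-4) + (3/20)·(-10) + (3/40)·(-32) + (1/5)·(-38)
     = -147/20 ≈ -7.350

-7.350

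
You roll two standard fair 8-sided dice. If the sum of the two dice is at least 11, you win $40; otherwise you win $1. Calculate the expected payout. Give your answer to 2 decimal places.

E[payout] = (43/64)·1 + (21/64)·40 = 883/64
≈ $13.80

$13.80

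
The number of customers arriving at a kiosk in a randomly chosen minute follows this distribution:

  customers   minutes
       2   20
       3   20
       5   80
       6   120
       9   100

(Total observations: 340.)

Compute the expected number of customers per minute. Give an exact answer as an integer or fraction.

Total = 340, so P(customers=2) = 20/340, etc.
E[X] = (1/17)·2 + (1/17)·3 + (4/17)·5 + (6/17)·6 + (5/17)·9
     = 106/17

106/17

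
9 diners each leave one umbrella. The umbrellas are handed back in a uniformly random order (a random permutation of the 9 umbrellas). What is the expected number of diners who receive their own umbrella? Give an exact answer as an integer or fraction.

1

Let Xᵢ = 1 if person i gets their own umbrella. For each i, P(Xᵢ=1) = 1/9.
By linearity of expectation, E[X₁+…+X_9] = 9·(1/9) = 1.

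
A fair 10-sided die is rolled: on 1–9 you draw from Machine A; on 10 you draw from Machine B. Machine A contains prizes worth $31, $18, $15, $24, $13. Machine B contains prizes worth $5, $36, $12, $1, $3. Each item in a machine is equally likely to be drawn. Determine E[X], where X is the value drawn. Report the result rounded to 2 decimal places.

$19.32

E[X | Machine A] = (31 + 18 + 15 + 24 + 13)/5 = 101/5
E[X | Machine B] = (5 + 36 + 12 + 1 + 3)/5 = 57/5
E[X] = (9/10)·101/5 + (1/10)·57/5 = 483/25 ≈ 19.32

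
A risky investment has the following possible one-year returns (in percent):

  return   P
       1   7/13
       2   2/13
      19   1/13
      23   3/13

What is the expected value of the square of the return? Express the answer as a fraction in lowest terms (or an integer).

E[X²] = (7/13)·1 + (2/13)·4 + (1/13)·361 + (3/13)·529
     = 151

151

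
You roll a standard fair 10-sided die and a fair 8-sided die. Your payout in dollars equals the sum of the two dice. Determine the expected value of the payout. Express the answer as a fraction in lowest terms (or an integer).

Distribution of the sum of the two dice: 2 w.p. 1/80, 3 w.p. 1/40, 4 w.p. 3/80, 5 w.p. 1/20, 6 w.p. 1/16, 7 w.p. 3/40, …
E[payout] = (1/80)·2 + (1/40)·3 + (3/80)·4 + (1/20)·5 + (1/16)·6 + (3/40)·7 + (7/80)·8 + (1/10)·9 + (1/10)·10 + (1/10)·11 + (7/80)·12 + (3/40)·13 + (1/16)·14 + (1/20)·15 + (3/80)·16 + (1/40)·17 + (1/80)·18 = 10

$10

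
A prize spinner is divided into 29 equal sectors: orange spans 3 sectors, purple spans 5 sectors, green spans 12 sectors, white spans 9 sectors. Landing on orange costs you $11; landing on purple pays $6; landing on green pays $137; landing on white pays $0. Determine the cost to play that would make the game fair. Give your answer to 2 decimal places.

E[payout] = (3/29)·(-11) + (5/29)·6 + (12/29)·137 + (9/29)·0 = 1641/29
Fair fee = E[payout] = 1641/29 ≈ $56.59

$56.59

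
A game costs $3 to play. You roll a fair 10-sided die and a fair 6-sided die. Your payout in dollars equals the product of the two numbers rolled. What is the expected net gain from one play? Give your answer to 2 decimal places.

Distribution of the product of the two numbers rolled: 1 w.p. 1/60, 2 w.p. 1/30, 3 w.p. 1/30, 4 w.p. 1/20, 5 w.p. 1/30, 6 w.p. 1/15, …
E[payout] = (1/60)·1 + (1/30)·2 + (1/30)·3 + (1/20)·4 + (1/30)·5 + (1/15)·6 + (1/60)·7 + (1/20)·8 + (1/30)·9 + (1/20)·10 + (1/15)·12 + (1/60)·14 + (1/30)·15 + (1/30)·16 + (1/20)·18 + (1/20)·20 + (1/60)·21 + (1/20)·24 + (1/60)·25 + (1/60)·27 + (1/60)·28 + (1/20)·30 + (1/60)·32 + (1/60)·35 + (1/30)·36 + (1/30)·40 + (1/60)·42 + (1/60)·45 + (1/60)·48 + (1/60)·50 + (1/60)·54 + (1/60)·60 = 77/4
Expected profit = 77/4 − 3 = 65/4 ≈ $16.25

$16.25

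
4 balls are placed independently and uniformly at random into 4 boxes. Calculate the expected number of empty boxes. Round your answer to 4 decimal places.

1.2656

Let Xⱼ=1 if box j is empty. P(Xⱼ=1) = ((4-1)/4)^4 = 81/256.
By linearity, E[#empty] = 4·81/256 = 81/64.
≈ 1.2656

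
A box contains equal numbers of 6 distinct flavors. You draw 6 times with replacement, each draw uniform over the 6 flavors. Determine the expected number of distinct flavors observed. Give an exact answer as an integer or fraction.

31031/7776

Let Xⱼ=1 if type j appears at least once. P(Xⱼ=1) = 1 − ((6−1)/6)^6 = 31031/46656.
E[#distinct] = 6·31031/46656 = 31031/7776.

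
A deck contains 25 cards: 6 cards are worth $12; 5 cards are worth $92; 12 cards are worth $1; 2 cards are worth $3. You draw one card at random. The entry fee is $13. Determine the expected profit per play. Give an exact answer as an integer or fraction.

E[payout] = (6/25)·12 + (5/25)·92 + (12/25)·1 + (2/25)·3 = 22
Expected profit = 22 − 13 = 9

$9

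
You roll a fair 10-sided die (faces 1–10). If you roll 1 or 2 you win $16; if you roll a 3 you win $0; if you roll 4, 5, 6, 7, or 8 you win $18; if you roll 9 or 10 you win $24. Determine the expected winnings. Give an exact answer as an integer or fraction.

E[payout] = (1/10)·0 + (1/5)·16 + (1/2)·18 + (1/5)·24 = 17

$17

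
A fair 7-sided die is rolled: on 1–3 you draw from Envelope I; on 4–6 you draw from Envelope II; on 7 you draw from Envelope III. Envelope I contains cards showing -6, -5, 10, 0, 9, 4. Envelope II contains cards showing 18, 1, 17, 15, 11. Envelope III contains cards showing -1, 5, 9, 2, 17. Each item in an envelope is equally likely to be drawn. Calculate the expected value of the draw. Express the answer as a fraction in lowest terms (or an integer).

248/35

E[X | Envelope I] = (-6 − 5 + 10 + 0 + 9 + 4)/6 = 2
E[X | Envelope II] = (18 + 1 + 17 + 15 + 11)/5 = 62/5
E[X | Envelope III] = (-1 + 5 + 9 + 2 + 17)/5 = 32/5
E[X] = (3/7)·2 + (3/7)·62/5 + (1/7)·32/5 = 248/35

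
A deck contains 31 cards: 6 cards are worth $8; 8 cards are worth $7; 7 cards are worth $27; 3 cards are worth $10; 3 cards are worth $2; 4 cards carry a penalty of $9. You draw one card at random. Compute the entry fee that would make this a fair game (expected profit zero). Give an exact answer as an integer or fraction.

293/31 dollars

E[payout] = (6/31)·8 + (8/31)·7 + (7/31)·27 + (3/31)·10 + (3/31)·2 + (4/31)·(-9) = 293/31
Fair fee = E[payout] = 293/31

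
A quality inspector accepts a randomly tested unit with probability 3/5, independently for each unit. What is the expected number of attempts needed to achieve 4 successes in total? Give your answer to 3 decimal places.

By linearity (sum of 4 independent geometric waits), E[trials] = 4/p = 4/(3/5) = 20/3.
≈ 6.667

6.667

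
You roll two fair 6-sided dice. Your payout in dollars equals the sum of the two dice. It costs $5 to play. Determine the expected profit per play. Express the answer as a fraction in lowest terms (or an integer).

Distribution of the sum of the two dice: 2 w.p. 1/36, 3 w.p. 1/18, 4 w.p. 1/12, 5 w.p. 1/9, 6 w.p. 5/36, 7 w.p. 1/6, …
E[payout] = (1/36)·2 + (1/18)·3 + (1/12)·4 + (1/9)·5 + (5/36)·6 + (1/6)·7 + (5/36)·8 + (1/9)·9 + (1/12)·10 + (1/18)·11 + (1/36)·12 = 7
Expected profit = 7 − 5 = 2

$2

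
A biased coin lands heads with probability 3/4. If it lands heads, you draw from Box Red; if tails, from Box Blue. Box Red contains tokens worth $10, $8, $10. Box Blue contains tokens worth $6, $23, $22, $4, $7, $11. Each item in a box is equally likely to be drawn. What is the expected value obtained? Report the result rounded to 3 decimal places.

E[X | Box Red] = (10 + 8 + 10)/3 = 28/3
E[X | Box Blue] = (6 + 23 + 22 + 4 + 7 + 11)/6 = 73/6
E[X] = (3/4)·28/3 + (1/4)·73/6 = 241/24 ≈ 10.042

$10.042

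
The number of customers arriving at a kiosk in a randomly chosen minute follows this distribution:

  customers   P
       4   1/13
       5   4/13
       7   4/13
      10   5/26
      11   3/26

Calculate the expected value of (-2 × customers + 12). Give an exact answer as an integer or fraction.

-31/13

E[-2x+12] = (1/13)·4 + (4/13)·2 + (4/13)·(-2) + (5/26)·(-8) + (3/26)·(-10)
     = -31/13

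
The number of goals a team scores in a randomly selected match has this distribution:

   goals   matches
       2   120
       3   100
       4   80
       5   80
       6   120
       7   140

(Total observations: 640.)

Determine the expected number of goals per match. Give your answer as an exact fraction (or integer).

Total = 640, so P(goals=2) = 120/640, etc.
E[X] = (3/16)·2 + (5/32)·3 + (1/8)·4 + (1/8)·5 + (3/16)·6 + (7/32)·7
     = 37/8

37/8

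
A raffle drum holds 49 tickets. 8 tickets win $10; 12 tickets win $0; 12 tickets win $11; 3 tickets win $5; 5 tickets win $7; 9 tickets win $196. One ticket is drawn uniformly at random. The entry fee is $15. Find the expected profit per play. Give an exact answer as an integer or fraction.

E[payout] = (8/49)·10 + (12/49)·0 + (12/49)·11 + (3/49)·5 + (5/49)·7 + (9/49)·196 = 2026/49
Expected profit = 2026/49 − 15 = 1291/49

1291/49 dollars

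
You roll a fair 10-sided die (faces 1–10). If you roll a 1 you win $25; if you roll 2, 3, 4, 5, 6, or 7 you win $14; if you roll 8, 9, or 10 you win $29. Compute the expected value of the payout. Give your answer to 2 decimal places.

E[payout] = (3/5)·14 + (1/10)·25 + (3/10)·29 = 98/5
≈ $19.60

$19.60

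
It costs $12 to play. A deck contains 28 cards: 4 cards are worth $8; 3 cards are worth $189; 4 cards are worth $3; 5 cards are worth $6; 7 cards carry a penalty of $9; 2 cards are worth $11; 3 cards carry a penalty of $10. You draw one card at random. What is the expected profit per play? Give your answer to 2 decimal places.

E[payout] = (4/28)·8 + (3/28)·189 + (4/28)·3 + (5/28)·6 + (7/28)·(-9) + (2/28)·11 + (3/28)·(-10) = 285/14
Expected profit = 285/14 − 12 = 117/14 ≈ $8.36

$8.36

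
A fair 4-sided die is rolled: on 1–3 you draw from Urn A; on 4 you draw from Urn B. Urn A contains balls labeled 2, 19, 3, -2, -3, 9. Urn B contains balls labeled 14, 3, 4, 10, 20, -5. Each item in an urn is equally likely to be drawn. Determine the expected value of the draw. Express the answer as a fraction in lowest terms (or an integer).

65/12

E[X | Urn A] = (2 + 19 + 3 − 2 − 3 + 9)/6 = 14/3
E[X | Urn B] = (14 + 3 + 4 + 10 + 20 − 5)/6 = 23/3
E[X] = (3/4)·14/3 + (1/4)·23/3 = 65/12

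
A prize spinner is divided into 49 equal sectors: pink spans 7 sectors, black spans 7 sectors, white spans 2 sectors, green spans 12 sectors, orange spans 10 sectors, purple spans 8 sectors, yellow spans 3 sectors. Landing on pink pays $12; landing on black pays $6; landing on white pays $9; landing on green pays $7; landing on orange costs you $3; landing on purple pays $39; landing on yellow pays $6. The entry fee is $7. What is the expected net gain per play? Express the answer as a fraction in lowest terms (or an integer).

185/49 dollars

E[payout] = (7/49)·12 + (7/49)·6 + (2/49)·9 + (12/49)·7 + (10/49)·(-3) + (8/49)·39 + (3/49)·6 = 528/49
Expected profit = 528/49 − 7 = 185/49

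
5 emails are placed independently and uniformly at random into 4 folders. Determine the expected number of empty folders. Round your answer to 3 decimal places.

Let Xⱼ=1 if folder j is empty. P(Xⱼ=1) = ((4-1)/4)^5 = 243/1024.
By linearity, E[#empty] = 4·243/1024 = 243/256.
≈ 0.949

0.949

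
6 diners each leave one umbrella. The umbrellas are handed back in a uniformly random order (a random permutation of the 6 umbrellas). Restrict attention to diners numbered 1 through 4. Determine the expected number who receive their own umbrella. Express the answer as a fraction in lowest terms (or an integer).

2/3

Let Xᵢ = 1 if person i gets their own umbrella. For each i, P(Xᵢ=1) = 1/6.
By linearity of expectation, E[X₁+…+X_4] = 4·(1/6) = 2/3.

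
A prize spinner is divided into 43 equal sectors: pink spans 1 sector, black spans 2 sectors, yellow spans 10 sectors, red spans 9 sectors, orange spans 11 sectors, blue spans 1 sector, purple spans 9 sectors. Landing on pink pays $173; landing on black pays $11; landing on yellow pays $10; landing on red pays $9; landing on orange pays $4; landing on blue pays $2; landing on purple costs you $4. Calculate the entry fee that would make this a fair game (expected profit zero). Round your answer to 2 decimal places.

$8.98

E[payout] = (1/43)·173 + (2/43)·11 + (10/43)·10 + (9/43)·9 + (11/43)·4 + (1/43)·2 + (9/43)·(-4) = 386/43
Fair fee = E[payout] = 386/43 ≈ $8.98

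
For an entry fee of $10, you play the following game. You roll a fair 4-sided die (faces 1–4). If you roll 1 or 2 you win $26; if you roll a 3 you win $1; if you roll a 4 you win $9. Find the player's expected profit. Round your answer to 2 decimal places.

$5.50

E[payout] = (1/4)·1 + (1/4)·9 + (1/2)·26 = 31/2
Expected profit = 31/2 − 10 = 11/2 ≈ $5.50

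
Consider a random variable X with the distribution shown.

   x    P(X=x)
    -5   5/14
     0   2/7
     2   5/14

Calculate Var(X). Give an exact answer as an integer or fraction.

E[X] = (5/14)·(-5) + (2/7)·0 + (5/14)·2 = -15/14
E[X²] = (5/14)·25 + (2/7)·0 + (5/14)·4 = 145/14
Var(X) = 145/14 − (-15/14)² = 1805/196

1805/196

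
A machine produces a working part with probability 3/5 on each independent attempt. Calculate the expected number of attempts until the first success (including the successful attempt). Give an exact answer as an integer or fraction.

For a geometric distribution, E[trials] = 1/p = 1/(3/5) = 5/3.

5/3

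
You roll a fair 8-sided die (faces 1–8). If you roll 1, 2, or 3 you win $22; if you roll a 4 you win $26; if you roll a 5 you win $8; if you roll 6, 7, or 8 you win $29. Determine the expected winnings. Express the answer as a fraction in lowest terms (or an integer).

187/8 dollars

E[payout] = (1/8)·8 + (3/8)·22 + (1/8)·26 + (3/8)·29 = 187/8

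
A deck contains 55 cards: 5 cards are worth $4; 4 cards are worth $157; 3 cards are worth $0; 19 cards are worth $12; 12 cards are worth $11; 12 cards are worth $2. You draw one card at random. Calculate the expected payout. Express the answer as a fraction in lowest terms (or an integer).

E[payout] = (5/55)·4 + (4/55)·157 + (3/55)·0 + (19/55)·12 + (12/55)·11 + (12/55)·2 = 1032/55

1032/55 dollars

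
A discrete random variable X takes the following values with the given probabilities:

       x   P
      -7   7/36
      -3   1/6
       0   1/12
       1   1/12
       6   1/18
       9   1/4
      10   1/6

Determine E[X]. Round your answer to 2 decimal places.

2.47

E[X] = (7/36)·(-7) + (1/6)·(-3) + (1/12)·0 + (1/12)·1 + (1/18)·6 + (1/4)·9 + (1/6)·10
     = 89/36 ≈ 2.47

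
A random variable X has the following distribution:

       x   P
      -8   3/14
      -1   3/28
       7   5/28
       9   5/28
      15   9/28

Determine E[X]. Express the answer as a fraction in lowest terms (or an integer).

E[X] = (3/14)·(-8) + (3/28)·(-1) + (5/28)·7 + (5/28)·9 + (9/28)·15
     = 41/7

41/7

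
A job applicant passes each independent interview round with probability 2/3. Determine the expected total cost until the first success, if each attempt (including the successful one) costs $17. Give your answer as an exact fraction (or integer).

51/2 dollars

E[#attempts] = 1/p = 3/2; E[cost] = 17·3/2 = 51/2.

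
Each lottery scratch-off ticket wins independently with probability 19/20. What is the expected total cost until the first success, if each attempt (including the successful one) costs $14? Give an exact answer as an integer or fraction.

E[#attempts] = 1/p = 20/19; E[cost] = 14·20/19 = 280/19.

280/19 dollars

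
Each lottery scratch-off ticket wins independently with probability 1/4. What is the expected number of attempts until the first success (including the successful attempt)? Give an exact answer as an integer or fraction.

For a geometric distribution, E[trials] = 1/p = 1/(1/4) = 4.

4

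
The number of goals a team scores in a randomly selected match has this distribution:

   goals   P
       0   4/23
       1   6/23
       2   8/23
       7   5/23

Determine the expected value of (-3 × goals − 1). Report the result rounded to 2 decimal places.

E[-3x-1] = (4/23)·(-1) + (6/23)·(-4) + (8/23)·(-7) + (5/23)·(-22)
     = -194/23 ≈ -8.43

-8.43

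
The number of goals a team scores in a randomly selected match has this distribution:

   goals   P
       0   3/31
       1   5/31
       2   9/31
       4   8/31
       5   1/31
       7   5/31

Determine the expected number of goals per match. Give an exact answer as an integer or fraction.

E[X] = (3/31)·0 + (5/31)·1 + (9/31)·2 + (8/31)·4 + (1/31)·5 + (5/31)·7
     = 95/31

95/31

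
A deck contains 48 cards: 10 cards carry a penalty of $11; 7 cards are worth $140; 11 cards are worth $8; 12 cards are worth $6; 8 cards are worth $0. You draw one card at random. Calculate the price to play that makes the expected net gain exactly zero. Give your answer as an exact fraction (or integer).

515/24 dollars

E[payout] = (10/48)·(-11) + (7/48)·140 + (11/48)·8 + (12/48)·6 + (8/48)·0 = 515/24
Fair fee = E[payout] = 515/24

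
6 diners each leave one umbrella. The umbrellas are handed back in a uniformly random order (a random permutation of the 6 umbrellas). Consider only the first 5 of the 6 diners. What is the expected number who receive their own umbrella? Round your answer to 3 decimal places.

0.833

Let Xᵢ = 1 if person i gets their own umbrella. For each i, P(Xᵢ=1) = 1/6.
By linearity of expectation, E[X₁+…+X_5] = 5·(1/6) = 5/6.
≈ 0.833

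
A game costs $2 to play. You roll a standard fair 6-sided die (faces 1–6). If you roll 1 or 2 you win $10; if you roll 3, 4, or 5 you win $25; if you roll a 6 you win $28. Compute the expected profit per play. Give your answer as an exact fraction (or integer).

E[payout] = (1/3)·10 + (1/2)·25 + (1/6)·28 = 41/2
Expected profit = 41/2 − 2 = 37/2

37/2 dollars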